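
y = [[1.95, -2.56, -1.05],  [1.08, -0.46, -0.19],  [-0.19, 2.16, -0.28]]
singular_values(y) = [3.94, 1.39, 0.4]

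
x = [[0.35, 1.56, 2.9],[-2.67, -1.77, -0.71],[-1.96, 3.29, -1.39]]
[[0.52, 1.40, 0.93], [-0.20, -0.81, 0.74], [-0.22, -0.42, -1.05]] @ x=[[-5.38, 1.39, -0.78], [0.64, 3.56, -1.03], [3.1, -3.05, 1.12]]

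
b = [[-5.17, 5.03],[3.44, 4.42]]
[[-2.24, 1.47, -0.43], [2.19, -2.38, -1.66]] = b @ [[0.52,-0.46,-0.16],  [0.09,-0.18,-0.25]]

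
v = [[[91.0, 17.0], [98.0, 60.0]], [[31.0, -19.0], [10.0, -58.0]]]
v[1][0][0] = 31.0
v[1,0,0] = 31.0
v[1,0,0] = 31.0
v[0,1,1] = 60.0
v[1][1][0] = 10.0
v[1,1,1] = -58.0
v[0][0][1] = 17.0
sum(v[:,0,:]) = 120.0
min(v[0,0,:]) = 17.0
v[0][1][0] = 98.0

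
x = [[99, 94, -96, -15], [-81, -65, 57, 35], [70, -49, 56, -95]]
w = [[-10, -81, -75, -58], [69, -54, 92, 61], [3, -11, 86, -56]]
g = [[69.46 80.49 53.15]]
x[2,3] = -95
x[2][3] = -95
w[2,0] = 3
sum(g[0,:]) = 203.1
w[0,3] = -58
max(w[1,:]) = 92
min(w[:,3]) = -58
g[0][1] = 80.49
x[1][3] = 35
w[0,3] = -58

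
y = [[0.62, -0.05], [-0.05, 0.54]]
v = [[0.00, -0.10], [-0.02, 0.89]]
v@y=[[0.01, -0.05], [-0.06, 0.48]]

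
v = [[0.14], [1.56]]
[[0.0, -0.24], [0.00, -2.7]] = v @ [[-0.0, -1.73]]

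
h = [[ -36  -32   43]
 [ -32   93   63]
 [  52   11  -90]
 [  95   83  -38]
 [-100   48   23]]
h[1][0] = -32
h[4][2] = 23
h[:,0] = [-36, -32, 52, 95, -100]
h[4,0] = -100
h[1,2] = 63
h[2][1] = 11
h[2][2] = -90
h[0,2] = 43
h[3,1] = 83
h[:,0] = [-36, -32, 52, 95, -100]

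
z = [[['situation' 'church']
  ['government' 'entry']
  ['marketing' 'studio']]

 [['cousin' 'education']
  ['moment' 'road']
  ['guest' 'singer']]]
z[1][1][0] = 'moment'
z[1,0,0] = 'cousin'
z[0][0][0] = 'situation'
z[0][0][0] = 'situation'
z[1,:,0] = ['cousin', 'moment', 'guest']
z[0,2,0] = 'marketing'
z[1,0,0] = 'cousin'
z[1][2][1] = 'singer'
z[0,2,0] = 'marketing'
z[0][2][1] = 'studio'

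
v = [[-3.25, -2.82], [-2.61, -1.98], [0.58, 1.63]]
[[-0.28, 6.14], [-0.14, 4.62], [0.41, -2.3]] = v @ [[-0.19,-0.96], [0.32,-1.07]]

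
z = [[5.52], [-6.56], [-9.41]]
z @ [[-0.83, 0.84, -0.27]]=[[-4.58,4.64,-1.49], [5.44,-5.51,1.77], [7.81,-7.90,2.54]]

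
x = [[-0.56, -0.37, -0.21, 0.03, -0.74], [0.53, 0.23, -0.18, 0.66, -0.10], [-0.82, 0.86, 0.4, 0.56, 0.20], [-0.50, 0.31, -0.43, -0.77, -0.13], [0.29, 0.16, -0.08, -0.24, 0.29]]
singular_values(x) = [1.4, 1.36, 1.01, 0.59, 0.0]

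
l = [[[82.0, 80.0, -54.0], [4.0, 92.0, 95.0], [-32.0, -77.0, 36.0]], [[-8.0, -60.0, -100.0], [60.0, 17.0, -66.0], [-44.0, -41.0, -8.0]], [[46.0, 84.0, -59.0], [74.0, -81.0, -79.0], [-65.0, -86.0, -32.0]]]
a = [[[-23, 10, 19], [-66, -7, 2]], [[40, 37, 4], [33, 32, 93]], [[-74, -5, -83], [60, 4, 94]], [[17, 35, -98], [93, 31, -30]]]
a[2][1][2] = 94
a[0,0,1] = 10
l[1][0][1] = -60.0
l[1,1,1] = 17.0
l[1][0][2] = -100.0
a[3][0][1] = 35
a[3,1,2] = -30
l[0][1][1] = 92.0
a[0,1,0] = -66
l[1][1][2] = -66.0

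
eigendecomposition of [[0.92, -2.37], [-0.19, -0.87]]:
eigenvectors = [[1.00, 0.76],  [-0.09, 0.65]]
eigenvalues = [1.14, -1.09]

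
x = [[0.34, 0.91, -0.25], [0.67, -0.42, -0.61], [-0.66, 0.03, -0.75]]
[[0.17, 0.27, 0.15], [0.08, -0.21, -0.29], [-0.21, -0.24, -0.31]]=x @ [[0.25, 0.11, 0.06], [0.11, 0.32, 0.24], [0.06, 0.24, 0.37]]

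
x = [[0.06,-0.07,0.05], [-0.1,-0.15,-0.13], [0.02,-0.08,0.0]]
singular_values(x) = [0.23, 0.12, 0.0]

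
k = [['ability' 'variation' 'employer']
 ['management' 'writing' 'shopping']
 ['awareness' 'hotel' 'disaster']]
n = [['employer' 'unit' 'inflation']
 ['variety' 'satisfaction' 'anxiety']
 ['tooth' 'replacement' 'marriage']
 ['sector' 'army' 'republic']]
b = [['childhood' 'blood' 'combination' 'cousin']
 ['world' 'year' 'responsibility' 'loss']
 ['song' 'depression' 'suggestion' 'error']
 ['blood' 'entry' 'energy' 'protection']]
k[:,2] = ['employer', 'shopping', 'disaster']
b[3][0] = 'blood'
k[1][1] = 'writing'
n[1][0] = 'variety'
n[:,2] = ['inflation', 'anxiety', 'marriage', 'republic']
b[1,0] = 'world'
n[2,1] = 'replacement'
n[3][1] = 'army'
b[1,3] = 'loss'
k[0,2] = 'employer'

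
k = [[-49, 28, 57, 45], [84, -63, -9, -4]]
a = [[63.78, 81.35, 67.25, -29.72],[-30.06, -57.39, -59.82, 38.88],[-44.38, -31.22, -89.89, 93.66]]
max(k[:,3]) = 45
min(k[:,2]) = -9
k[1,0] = 84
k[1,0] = 84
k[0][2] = 57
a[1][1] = -57.39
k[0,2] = 57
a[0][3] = -29.72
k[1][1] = -63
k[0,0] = -49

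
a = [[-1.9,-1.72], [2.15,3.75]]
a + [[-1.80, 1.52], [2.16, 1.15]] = [[-3.7, -0.2],[4.31, 4.9]]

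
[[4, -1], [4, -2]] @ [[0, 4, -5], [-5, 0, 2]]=[[5, 16, -22], [10, 16, -24]]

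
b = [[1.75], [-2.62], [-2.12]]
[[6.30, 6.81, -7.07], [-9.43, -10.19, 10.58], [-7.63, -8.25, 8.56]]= b @ [[3.60,3.89,-4.04]]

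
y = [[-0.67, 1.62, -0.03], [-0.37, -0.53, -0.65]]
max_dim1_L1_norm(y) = 2.32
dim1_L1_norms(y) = [2.32, 1.55]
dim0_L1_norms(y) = [1.04, 2.15, 0.68]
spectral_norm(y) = 1.79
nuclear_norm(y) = 2.63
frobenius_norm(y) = 1.98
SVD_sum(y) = [[-0.54, 1.65, 0.12], [0.14, -0.41, -0.03]] + [[-0.13, -0.03, -0.15], [-0.51, -0.12, -0.62]]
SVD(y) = [[-0.97, 0.24], [0.24, 0.97]] @ diag([1.7947178436786277, 0.8327591858283758]) @ [[0.31, -0.95, -0.07],[-0.63, -0.15, -0.77]]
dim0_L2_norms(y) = [0.77, 1.7, 0.65]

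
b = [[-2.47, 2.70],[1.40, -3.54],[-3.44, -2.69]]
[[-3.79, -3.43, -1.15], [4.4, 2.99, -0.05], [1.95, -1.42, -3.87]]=b@[[0.31, 0.82, 0.85],[-1.12, -0.52, 0.35]]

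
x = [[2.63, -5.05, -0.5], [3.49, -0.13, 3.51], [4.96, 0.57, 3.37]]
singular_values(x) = [8.02, 5.33, 0.85]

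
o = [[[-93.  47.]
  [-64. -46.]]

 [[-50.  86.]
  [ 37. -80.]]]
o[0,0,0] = -93.0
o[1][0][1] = 86.0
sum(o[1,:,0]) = -13.0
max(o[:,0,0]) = -50.0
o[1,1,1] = -80.0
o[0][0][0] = -93.0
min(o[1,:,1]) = -80.0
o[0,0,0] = -93.0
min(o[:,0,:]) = -93.0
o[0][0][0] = -93.0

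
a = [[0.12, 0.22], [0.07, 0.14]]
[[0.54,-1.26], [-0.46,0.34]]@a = [[-0.02, -0.06], [-0.03, -0.05]]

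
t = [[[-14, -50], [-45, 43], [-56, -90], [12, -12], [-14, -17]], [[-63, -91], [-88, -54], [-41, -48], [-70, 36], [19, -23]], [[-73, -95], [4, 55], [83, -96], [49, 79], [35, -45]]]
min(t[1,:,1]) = -91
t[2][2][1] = -96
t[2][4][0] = 35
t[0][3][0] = 12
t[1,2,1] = -48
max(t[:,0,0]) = -14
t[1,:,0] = [-63, -88, -41, -70, 19]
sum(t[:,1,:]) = -85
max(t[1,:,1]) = 36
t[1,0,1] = -91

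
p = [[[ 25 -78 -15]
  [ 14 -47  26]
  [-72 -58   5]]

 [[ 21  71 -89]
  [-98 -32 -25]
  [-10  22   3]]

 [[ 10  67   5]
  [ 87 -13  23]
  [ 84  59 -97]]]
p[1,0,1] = 71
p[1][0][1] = 71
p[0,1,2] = 26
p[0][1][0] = 14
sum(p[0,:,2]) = 16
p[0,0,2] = -15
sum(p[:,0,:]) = 17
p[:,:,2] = [[-15, 26, 5], [-89, -25, 3], [5, 23, -97]]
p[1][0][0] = 21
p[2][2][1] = 59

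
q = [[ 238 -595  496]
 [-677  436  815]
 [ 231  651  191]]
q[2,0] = 231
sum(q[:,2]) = 1502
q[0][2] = 496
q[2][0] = 231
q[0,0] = 238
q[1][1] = 436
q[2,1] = 651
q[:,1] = [-595, 436, 651]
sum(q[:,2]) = 1502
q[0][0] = 238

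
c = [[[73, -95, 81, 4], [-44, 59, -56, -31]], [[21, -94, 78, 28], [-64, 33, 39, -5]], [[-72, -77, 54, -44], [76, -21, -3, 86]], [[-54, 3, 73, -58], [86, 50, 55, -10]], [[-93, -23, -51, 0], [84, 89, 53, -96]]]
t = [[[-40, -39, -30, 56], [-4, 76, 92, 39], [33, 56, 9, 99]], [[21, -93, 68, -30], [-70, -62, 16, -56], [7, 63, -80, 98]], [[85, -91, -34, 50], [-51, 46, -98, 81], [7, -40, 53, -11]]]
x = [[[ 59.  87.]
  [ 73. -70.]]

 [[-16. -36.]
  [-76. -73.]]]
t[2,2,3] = -11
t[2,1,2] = -98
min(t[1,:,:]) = -93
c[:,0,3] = [4, 28, -44, -58, 0]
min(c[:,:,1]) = -95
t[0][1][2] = 92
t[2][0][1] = -91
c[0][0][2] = 81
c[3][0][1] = 3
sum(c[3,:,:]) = 145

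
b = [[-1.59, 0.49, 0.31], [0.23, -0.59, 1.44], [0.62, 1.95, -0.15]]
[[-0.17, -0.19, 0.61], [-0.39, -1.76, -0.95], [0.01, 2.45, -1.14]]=b @ [[0.04, 0.3, -0.66], [-0.03, 1.10, -0.43], [-0.29, -0.82, -0.73]]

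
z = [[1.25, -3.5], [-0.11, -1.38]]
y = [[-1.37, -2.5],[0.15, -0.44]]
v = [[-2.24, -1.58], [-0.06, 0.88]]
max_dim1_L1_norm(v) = 3.82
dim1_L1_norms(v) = [3.82, 0.94]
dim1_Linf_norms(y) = [2.5, 0.44]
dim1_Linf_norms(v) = [2.24, 0.88]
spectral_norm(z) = 3.93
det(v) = -2.07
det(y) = 0.98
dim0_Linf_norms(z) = [1.25, 3.5]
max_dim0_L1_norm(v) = 2.46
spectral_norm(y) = 2.87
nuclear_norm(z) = 4.47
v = z @ y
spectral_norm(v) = 2.78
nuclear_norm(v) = 3.52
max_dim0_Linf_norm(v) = 2.24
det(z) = -2.11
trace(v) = -1.36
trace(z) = -0.13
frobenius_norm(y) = 2.89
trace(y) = -1.81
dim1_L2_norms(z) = [3.72, 1.38]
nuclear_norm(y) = 3.21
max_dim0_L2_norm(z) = 3.76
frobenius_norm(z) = 3.97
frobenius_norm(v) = 2.88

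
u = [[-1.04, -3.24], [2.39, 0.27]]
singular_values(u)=[3.62, 2.06]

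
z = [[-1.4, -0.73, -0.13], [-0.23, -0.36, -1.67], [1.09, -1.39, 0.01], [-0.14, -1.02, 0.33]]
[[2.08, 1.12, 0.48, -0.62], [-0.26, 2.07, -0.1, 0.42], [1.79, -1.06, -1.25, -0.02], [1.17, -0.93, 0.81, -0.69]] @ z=[[-2.56,-1.96,-2.34], [-0.28,-0.84,-3.29], [-3.62,0.83,1.52], [-0.44,-0.94,1.18]]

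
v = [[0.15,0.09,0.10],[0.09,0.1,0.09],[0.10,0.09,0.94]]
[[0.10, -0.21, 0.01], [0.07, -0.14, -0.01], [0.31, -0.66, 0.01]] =v @[[0.48,  -1.07,  0.25], [-0.02,  0.13,  -0.37], [0.28,  -0.6,  0.02]]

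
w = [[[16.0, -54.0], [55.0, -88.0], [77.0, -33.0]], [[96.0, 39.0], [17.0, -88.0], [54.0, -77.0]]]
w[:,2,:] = [[77.0, -33.0], [54.0, -77.0]]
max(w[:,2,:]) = 77.0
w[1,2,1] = -77.0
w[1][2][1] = -77.0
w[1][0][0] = 96.0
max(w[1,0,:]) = 96.0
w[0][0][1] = -54.0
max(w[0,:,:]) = 77.0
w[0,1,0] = 55.0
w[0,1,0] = 55.0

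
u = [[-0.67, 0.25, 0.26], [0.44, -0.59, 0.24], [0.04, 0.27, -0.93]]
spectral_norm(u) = 1.08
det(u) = -0.18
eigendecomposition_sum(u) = [[-0.06-0.00j, -0.07+0.00j, -0.04+0.00j],[(-0.09-0j), (-0.09+0j), -0.06+0.00j],[-0.03-0.00j, (-0.04+0j), (-0.02+0j)]] + [[-0.30+0.25j, 0.16-0.29j, 0.15+0.28j],[0.26+0.14j, -0.25-0.03j, 0.15-0.19j],[0.04-0.58j, (0.15+0.46j), (-0.45-0.11j)]] + [[-0.30-0.25j, 0.16+0.29j, (0.15-0.28j)], [0.26-0.14j, (-0.25+0.03j), 0.15+0.19j], [0.04+0.58j, (0.15-0.46j), (-0.45+0.11j)]]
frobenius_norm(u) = 1.46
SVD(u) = [[0.09, 0.78, 0.62], [-0.58, -0.46, 0.67], [0.81, -0.42, 0.41]] @ diag([1.084050278479046, 0.9546953772637854, 0.17632847291535714]) @ [[-0.26, 0.54, -0.80], [-0.78, 0.37, 0.5], [-0.57, -0.76, -0.32]]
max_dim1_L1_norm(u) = 1.27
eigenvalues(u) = [(-0.18+0j), (-1.01+0.11j), (-1.01-0.11j)]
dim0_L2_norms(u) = [0.8, 0.7, 1.0]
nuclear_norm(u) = 2.22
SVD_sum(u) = [[-0.03, 0.05, -0.08], [0.16, -0.34, 0.50], [-0.23, 0.47, -0.71]] + [[-0.58,  0.28,  0.38], [0.34,  -0.16,  -0.22], [0.31,  -0.15,  -0.2]] + [[-0.06,-0.08,-0.03], [-0.07,-0.09,-0.04], [-0.04,-0.05,-0.02]]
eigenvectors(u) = [[0.56+0.00j, (0.35+0.38j), (0.35-0.38j)],[0.77+0.00j, (0.16-0.36j), (0.16+0.36j)],[(0.31+0j), (-0.76+0j), (-0.76-0j)]]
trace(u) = -2.19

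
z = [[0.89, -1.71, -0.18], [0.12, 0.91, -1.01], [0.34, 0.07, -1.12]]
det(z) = -0.433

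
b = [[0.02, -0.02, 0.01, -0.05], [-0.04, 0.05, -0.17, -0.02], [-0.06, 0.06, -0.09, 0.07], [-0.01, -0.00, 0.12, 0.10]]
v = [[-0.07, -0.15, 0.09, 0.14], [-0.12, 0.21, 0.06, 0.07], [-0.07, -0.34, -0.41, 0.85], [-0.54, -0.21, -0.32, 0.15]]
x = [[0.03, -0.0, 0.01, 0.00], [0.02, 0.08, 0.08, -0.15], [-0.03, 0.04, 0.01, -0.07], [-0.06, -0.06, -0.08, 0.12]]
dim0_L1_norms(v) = [0.8, 0.91, 0.88, 1.21]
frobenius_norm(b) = 0.29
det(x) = -0.00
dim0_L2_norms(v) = [0.56, 0.48, 0.53, 0.88]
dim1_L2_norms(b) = [0.06, 0.18, 0.14, 0.16]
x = b @ v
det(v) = -0.03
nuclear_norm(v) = 2.07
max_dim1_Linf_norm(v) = 0.85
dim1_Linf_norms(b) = [0.05, 0.17, 0.09, 0.12]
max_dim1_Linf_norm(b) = 0.17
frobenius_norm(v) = 1.26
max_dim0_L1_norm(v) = 1.21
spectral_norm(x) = 0.26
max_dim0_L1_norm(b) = 0.39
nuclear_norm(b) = 0.40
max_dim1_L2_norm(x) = 0.19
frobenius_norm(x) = 0.27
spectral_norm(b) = 0.24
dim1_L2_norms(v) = [0.23, 0.26, 1.01, 0.68]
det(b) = 0.00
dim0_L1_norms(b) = [0.13, 0.13, 0.39, 0.24]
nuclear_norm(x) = 0.34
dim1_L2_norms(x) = [0.03, 0.19, 0.09, 0.17]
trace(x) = 0.24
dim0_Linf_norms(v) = [0.54, 0.34, 0.41, 0.85]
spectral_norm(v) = 1.10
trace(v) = -0.12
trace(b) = 0.08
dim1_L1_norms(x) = [0.04, 0.33, 0.15, 0.32]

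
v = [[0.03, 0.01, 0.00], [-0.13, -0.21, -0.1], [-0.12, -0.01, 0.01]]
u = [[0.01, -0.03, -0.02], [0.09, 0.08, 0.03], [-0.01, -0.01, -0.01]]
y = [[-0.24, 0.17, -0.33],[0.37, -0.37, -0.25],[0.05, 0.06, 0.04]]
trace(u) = 0.08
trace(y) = -0.57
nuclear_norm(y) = 1.09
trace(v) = -0.17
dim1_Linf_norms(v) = [0.03, 0.21, 0.12]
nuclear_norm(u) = 0.16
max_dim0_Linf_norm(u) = 0.09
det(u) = -0.00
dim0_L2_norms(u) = [0.09, 0.09, 0.04]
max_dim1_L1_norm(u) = 0.2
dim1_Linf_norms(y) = [0.33, 0.37, 0.06]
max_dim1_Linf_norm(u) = 0.09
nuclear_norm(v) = 0.38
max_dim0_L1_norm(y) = 0.66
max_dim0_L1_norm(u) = 0.12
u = y @ v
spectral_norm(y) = 0.60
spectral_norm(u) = 0.13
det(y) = -0.02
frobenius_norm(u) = 0.13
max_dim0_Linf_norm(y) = 0.37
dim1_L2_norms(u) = [0.04, 0.12, 0.02]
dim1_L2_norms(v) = [0.03, 0.27, 0.12]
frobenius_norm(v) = 0.29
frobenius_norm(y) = 0.73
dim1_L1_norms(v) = [0.04, 0.44, 0.14]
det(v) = 0.00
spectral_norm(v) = 0.28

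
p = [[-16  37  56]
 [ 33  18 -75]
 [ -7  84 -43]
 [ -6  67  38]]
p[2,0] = -7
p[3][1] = 67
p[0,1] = 37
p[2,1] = 84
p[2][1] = 84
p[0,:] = [-16, 37, 56]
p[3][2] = 38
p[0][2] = 56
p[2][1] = 84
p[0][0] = -16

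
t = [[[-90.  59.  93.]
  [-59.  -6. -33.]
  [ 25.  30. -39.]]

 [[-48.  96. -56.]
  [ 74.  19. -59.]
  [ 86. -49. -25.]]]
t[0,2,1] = 30.0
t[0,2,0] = 25.0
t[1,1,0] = 74.0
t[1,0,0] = -48.0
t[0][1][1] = -6.0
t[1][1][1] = 19.0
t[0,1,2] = -33.0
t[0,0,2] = 93.0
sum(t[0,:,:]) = -20.0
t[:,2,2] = [-39.0, -25.0]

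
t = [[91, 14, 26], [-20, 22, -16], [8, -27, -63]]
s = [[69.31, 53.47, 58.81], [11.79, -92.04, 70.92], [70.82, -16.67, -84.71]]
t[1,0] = -20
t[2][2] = -63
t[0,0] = 91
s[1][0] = 11.79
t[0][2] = 26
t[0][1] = 14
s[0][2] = 58.81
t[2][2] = -63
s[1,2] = 70.92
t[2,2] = -63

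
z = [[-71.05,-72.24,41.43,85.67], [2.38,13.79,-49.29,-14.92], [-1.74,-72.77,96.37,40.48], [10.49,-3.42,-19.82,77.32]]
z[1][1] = 13.79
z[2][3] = 40.48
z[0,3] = 85.67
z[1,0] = 2.38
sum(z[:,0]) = -59.919999999999995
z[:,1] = [-72.24, 13.79, -72.77, -3.42]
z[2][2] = 96.37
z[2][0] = -1.74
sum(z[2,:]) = 62.34000000000001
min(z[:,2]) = -49.29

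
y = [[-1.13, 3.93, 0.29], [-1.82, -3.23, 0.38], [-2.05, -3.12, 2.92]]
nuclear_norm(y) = 10.92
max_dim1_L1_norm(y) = 8.09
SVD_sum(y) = [[0.90, 2.84, -0.99],[-1.02, -3.22, 1.13],[-1.24, -3.92, 1.37]] + [[-1.76, 1.11, 1.57], [-0.06, 0.04, 0.05], [-1.23, 0.77, 1.10]] + [[-0.27,  -0.02,  -0.29],  [-0.74,  -0.05,  -0.80],  [0.42,  0.03,  0.45]]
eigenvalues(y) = [(-2.02+2.5j), (-2.02-2.5j), (2.6+0j)]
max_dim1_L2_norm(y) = 4.74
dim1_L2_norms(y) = [4.1, 3.73, 4.74]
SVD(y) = [[0.49, 0.82, -0.3],[-0.55, 0.03, -0.83],[-0.67, 0.57, 0.47]] @ diag([6.4276811432063035, 3.1806599218476963, 1.3142365018602722]) @ [[0.29,0.90,-0.32],[-0.68,0.42,0.60],[0.68,0.04,0.73]]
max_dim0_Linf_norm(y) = 3.93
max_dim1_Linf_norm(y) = 3.93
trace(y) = -1.44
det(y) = 26.87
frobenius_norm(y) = 7.29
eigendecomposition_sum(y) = [[(-0.53+1.69j), 2.07+1.83j, (-0-0.24j)], [-0.90-0.71j, (-1.59+0.83j), (0.15+0.05j)], [-0.73-0.12j, (-0.63+0.96j), (0.1-0.02j)]] + [[(-0.53-1.69j), 2.07-1.83j, -0.00+0.24j], [(-0.9+0.71j), -1.59-0.83j, 0.15-0.05j], [-0.73+0.12j, -0.63-0.96j, 0.10+0.02j]] + [[(-0.07-0j), (-0.2-0j), (0.3+0j)], [(-0.02-0j), (-0.06-0j), 0.08+0.00j], [(-0.59-0j), -1.85-0.00j, (2.72+0j)]]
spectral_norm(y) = 6.43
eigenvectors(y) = [[0.79+0.00j, 0.79-0.00j, (0.11+0j)], [-0.18+0.48j, -0.18-0.48j, (0.03+0j)], [(0.05+0.33j), 0.05-0.33j, (0.99+0j)]]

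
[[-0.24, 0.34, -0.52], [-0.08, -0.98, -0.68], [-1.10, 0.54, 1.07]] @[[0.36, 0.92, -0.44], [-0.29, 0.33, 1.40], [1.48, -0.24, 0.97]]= [[-0.95, 0.02, 0.08], [-0.75, -0.23, -2.0], [1.03, -1.09, 2.28]]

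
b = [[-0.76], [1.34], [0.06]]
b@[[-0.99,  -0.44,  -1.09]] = [[0.75, 0.33, 0.83],  [-1.33, -0.59, -1.46],  [-0.06, -0.03, -0.07]]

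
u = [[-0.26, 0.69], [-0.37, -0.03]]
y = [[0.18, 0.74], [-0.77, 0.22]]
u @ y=[[-0.58, -0.04],[-0.04, -0.28]]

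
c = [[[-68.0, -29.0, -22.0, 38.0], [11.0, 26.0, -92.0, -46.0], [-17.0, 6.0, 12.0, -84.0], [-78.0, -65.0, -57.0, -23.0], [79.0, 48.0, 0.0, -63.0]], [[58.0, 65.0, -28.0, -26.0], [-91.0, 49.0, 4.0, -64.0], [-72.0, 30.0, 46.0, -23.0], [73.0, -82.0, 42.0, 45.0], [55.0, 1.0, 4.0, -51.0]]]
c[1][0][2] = -28.0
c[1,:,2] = [-28.0, 4.0, 46.0, 42.0, 4.0]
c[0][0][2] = -22.0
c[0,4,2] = 0.0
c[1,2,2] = 46.0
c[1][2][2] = 46.0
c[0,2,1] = 6.0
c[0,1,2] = -92.0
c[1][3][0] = 73.0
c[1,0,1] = 65.0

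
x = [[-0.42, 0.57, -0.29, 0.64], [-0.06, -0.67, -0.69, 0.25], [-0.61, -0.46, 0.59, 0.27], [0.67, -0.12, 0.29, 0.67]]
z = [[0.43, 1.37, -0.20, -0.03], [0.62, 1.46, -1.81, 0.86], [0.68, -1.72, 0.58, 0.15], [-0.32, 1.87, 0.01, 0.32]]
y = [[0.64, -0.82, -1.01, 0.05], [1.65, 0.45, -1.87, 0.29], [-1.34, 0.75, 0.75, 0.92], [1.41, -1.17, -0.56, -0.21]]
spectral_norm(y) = 3.55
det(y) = -2.00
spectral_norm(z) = 3.55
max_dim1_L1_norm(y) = 4.26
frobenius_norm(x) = 2.00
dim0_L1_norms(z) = [2.05, 6.42, 2.6, 1.36]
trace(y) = 1.63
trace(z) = 2.79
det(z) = -1.99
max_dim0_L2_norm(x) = 1.0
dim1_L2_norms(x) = [1.0, 1.0, 1.0, 1.0]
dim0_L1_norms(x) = [1.76, 1.82, 1.86, 1.83]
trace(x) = 0.17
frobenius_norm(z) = 4.01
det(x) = 0.99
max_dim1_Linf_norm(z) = 1.87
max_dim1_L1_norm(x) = 1.93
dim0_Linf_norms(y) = [1.65, 1.17, 1.87, 0.92]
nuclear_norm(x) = 3.99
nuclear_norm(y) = 6.41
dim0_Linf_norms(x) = [0.67, 0.67, 0.69, 0.67]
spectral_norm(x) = 1.00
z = y @ x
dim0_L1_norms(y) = [5.04, 3.19, 4.19, 1.47]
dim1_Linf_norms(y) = [1.01, 1.87, 1.34, 1.41]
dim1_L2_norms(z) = [1.45, 2.56, 1.94, 1.92]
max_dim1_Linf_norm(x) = 0.69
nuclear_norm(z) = 6.41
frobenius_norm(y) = 4.01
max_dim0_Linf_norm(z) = 1.87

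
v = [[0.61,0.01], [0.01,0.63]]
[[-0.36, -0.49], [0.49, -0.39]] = v @ [[-0.61,-0.79], [0.79,-0.61]]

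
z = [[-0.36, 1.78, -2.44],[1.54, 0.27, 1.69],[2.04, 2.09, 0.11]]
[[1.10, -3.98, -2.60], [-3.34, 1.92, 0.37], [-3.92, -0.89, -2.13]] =z @ [[-0.96, 0.81, -1.10],  [-0.89, -1.25, -0.01],  [-0.96, 0.6, 1.22]]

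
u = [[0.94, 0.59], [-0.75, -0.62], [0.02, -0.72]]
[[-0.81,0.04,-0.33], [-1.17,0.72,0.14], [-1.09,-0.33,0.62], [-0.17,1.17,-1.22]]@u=[[-0.8, -0.27],  [-1.64, -1.24],  [-0.76, -0.88],  [-1.06, 0.05]]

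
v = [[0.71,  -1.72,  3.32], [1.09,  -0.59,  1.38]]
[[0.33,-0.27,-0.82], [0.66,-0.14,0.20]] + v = [[1.04, -1.99, 2.5], [1.75, -0.73, 1.58]]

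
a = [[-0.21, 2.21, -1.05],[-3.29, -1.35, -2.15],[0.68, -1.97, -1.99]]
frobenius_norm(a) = 5.62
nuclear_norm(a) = 9.27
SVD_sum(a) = [[0.2,0.17,0.2], [-2.47,-2.00,-2.45], [-1.09,-0.89,-1.09]] + [[-1.16,1.57,-0.11], [-0.59,0.80,-0.05], [1.12,-1.5,0.10]] + [[0.75, 0.48, -1.15], [-0.23, -0.15, 0.35], [0.66, 0.42, -1.01]]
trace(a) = -3.55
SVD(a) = [[0.08, 0.68, 0.73], [-0.91, 0.34, -0.22], [-0.40, -0.65, 0.64]] @ diag([4.399543956285799, 2.884890117270888, 1.9810658716917697]) @ [[0.62, 0.5, 0.61], [-0.6, 0.80, -0.05], [0.52, 0.33, -0.79]]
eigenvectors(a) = [[(-0.66+0j), (-0.66-0j), (-0.13+0j)], [0.04-0.63j, 0.04+0.63j, 0.58+0.00j], [(0.21+0.35j), 0.21-0.35j, (0.8+0j)]]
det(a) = -25.14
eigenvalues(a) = [(-0+2.67j), (-0-2.67j), (-3.54+0j)]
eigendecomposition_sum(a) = [[-0.18+1.39j, (0.98+0.09j), -0.75+0.17j], [(-1.32-0.25j), (-0.14+0.93j), -0.12-0.72j], [(0.79-0.34j), -0.26-0.55j, 0.32+0.34j]] + [[-0.18-1.39j, 0.98-0.09j, -0.75-0.17j], [-1.32+0.25j, -0.14-0.93j, -0.12+0.72j], [(0.79+0.34j), (-0.26+0.55j), (0.32-0.34j)]] + [[0.15+0.00j, 0.25-0.00j, 0.44+0.00j], [-0.66-0.00j, (-1.06+0j), (-1.92-0j)], [(-0.9-0j), (-1.46+0j), (-2.63-0j)]]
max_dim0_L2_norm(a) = 3.37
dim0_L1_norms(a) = [4.18, 5.53, 5.19]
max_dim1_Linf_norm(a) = 3.29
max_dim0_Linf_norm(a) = 3.29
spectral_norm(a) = 4.40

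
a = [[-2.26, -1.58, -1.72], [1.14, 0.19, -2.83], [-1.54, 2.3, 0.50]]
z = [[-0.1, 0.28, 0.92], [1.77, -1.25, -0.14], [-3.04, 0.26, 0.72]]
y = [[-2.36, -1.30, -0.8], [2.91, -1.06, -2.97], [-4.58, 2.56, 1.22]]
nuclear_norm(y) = 11.08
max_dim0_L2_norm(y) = 5.92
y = z + a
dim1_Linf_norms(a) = [2.26, 2.83, 2.3]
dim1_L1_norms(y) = [4.46, 6.94, 8.36]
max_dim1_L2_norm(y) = 5.39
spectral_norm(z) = 3.71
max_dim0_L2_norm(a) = 3.35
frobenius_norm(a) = 5.27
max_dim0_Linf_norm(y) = 4.58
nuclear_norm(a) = 9.01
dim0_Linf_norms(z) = [3.04, 1.25, 0.92]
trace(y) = -2.20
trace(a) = -1.57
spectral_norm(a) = 3.64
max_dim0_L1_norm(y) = 9.85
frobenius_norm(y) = 7.44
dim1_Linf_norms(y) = [2.36, 2.97, 4.58]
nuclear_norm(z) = 5.57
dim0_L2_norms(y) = [5.92, 3.06, 3.31]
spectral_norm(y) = 6.74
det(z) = -3.22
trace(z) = -0.63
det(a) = -25.92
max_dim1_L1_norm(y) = 8.36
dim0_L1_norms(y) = [9.85, 4.92, 4.99]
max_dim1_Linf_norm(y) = 4.58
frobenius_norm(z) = 3.93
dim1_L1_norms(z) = [1.3, 3.16, 4.02]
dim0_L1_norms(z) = [4.91, 1.79, 1.78]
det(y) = -30.04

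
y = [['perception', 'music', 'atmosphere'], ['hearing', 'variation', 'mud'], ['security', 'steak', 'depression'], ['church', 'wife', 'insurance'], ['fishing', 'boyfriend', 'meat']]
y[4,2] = 'meat'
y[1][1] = 'variation'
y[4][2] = 'meat'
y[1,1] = 'variation'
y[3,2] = 'insurance'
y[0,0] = 'perception'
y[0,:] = ['perception', 'music', 'atmosphere']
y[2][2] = 'depression'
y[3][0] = 'church'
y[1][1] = 'variation'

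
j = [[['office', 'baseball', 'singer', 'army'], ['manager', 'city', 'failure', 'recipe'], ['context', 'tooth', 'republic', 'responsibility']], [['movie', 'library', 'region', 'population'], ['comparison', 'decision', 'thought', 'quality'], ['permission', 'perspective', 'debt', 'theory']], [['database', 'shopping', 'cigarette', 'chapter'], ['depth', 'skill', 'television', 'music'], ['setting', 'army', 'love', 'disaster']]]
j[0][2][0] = 'context'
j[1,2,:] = ['permission', 'perspective', 'debt', 'theory']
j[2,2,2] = 'love'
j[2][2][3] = 'disaster'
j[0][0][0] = 'office'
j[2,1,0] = 'depth'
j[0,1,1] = 'city'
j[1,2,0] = 'permission'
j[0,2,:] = ['context', 'tooth', 'republic', 'responsibility']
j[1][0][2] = 'region'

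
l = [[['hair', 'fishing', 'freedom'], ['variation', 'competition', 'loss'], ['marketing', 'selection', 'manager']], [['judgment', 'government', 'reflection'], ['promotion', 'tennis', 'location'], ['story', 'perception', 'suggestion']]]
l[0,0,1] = 'fishing'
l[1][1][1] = 'tennis'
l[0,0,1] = 'fishing'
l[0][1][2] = 'loss'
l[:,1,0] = ['variation', 'promotion']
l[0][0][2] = 'freedom'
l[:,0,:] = [['hair', 'fishing', 'freedom'], ['judgment', 'government', 'reflection']]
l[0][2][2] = 'manager'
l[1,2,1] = 'perception'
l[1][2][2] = 'suggestion'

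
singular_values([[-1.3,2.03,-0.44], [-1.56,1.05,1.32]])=[3.04, 1.43]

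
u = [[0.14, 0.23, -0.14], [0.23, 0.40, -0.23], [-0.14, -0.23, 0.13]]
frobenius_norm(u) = 0.67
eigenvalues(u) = [0.67, 0.01, -0.01]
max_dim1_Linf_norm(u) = 0.4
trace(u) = 0.67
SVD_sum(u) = [[0.14, 0.23, -0.14], [0.23, 0.4, -0.23], [-0.14, -0.23, 0.13]] + [[0.00, -0.00, -0.00], [-0.0, 0.00, 0.00], [-0.00, 0.00, 0.0]] + [[-0.0, -0.00, -0.00], [-0.0, -0.0, -0.0], [-0.00, -0.0, -0.00]]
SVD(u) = [[-0.45, 0.73, 0.51], [-0.77, -0.61, 0.18], [0.45, -0.31, 0.84]] @ diag([0.6687343910624693, 0.007470688911960823, 0.006205079974430122]) @ [[-0.45,-0.77,0.45], [0.73,-0.61,-0.31], [-0.51,-0.18,-0.84]]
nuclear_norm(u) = 0.68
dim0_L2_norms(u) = [0.3, 0.52, 0.3]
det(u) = -0.00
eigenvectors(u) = [[-0.45, -0.73, 0.51], [-0.77, 0.61, 0.18], [0.45, 0.31, 0.84]]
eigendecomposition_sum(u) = [[0.14, 0.23, -0.14], [0.23, 0.4, -0.23], [-0.14, -0.23, 0.13]] + [[0.00, -0.00, -0.0], [-0.0, 0.0, 0.00], [-0.0, 0.0, 0.0]] + [[-0.0, -0.0, -0.00],[-0.00, -0.0, -0.0],[-0.00, -0.0, -0.0]]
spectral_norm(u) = 0.67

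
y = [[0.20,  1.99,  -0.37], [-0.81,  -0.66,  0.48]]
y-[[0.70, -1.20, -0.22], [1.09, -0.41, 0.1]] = [[-0.50, 3.19, -0.15],[-1.90, -0.25, 0.38]]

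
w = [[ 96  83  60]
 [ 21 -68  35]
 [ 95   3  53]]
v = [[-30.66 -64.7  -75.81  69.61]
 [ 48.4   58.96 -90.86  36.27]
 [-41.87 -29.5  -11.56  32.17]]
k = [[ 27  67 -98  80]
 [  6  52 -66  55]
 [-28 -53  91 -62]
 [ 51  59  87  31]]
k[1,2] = -66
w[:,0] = [96, 21, 95]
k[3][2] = 87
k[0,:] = [27, 67, -98, 80]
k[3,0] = 51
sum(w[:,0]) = 212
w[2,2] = 53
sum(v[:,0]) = -24.13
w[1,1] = -68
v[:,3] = [69.61, 36.27, 32.17]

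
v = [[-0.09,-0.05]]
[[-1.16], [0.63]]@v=[[0.1, 0.06], [-0.06, -0.03]]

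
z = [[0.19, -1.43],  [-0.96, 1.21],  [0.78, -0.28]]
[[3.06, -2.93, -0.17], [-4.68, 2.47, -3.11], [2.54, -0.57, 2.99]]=z@[[2.62, 0.01, 4.07], [-1.79, 2.05, 0.66]]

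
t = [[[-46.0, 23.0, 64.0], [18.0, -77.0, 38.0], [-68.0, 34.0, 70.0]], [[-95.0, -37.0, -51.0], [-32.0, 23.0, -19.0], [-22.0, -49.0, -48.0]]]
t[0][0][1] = 23.0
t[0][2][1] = 34.0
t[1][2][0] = -22.0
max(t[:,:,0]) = 18.0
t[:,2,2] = [70.0, -48.0]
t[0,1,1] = -77.0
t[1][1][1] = 23.0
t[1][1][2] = -19.0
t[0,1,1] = -77.0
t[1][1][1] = 23.0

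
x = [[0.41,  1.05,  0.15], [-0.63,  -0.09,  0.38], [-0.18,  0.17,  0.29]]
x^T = [[0.41, -0.63, -0.18], [1.05, -0.09, 0.17], [0.15, 0.38, 0.29]]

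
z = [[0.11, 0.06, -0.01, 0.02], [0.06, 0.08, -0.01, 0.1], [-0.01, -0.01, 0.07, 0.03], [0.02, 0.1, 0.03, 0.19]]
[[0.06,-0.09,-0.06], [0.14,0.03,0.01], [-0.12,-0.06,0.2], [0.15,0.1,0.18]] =z @ [[-0.58, -1.56, -0.12], [1.70, 1.04, -0.62], [-1.62, -1.03, 2.42], [0.22, 0.30, 0.89]]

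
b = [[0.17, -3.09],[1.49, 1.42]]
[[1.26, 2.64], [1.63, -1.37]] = b@[[1.41,-0.10],  [-0.33,-0.86]]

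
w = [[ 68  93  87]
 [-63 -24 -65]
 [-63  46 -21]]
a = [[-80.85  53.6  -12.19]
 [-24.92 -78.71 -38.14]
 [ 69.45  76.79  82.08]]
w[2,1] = 46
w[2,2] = -21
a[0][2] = -12.19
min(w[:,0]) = -63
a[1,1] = -78.71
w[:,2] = [87, -65, -21]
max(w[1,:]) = -24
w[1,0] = -63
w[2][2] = -21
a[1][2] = -38.14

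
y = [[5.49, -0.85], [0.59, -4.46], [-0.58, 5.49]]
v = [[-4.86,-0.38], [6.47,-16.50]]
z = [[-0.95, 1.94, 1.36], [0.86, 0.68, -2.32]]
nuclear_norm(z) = 5.01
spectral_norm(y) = 7.43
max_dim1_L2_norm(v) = 17.72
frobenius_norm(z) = 3.62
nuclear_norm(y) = 12.56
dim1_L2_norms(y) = [5.56, 4.5, 5.52]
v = z @ y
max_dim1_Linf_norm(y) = 5.49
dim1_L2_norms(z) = [2.55, 2.57]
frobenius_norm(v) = 18.38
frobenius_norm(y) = 9.03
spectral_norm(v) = 17.78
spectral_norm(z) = 3.03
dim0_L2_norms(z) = [1.28, 2.06, 2.69]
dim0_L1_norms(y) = [6.66, 10.8]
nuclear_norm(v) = 22.43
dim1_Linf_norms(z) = [1.94, 2.32]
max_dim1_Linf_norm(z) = 2.32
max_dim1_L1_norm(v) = 22.97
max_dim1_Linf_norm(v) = 16.5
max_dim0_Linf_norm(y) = 5.49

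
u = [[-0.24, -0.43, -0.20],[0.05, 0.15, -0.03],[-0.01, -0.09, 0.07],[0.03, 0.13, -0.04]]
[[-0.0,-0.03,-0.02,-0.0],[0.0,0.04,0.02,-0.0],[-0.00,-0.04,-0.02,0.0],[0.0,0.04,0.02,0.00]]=u @[[0.0, -0.08, -0.06, -0.05], [0.02, 0.25, 0.13, 0.02], [-0.03, -0.27, -0.12, 0.02]]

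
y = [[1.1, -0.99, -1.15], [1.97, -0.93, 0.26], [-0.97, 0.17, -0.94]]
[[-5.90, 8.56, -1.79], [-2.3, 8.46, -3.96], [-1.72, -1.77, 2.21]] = y @ [[1.05, 4.17, -2.13],  [5.17, -0.99, -0.31],  [1.68, -2.6, -0.21]]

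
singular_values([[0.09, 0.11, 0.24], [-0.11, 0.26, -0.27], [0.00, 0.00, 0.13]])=[0.43, 0.24, 0.04]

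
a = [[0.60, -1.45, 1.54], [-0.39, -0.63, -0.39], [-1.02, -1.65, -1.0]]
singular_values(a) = [2.36, 2.18, 0.0]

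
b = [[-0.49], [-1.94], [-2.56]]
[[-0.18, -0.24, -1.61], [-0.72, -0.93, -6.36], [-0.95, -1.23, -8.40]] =b @ [[0.37, 0.48, 3.28]]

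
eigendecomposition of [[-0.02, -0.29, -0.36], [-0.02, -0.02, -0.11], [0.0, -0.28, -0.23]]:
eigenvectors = [[0.32, -0.96, 0.8], [0.69, -0.18, 0.23], [-0.64, 0.22, 0.55]]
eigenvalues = [0.07, 0.01, -0.35]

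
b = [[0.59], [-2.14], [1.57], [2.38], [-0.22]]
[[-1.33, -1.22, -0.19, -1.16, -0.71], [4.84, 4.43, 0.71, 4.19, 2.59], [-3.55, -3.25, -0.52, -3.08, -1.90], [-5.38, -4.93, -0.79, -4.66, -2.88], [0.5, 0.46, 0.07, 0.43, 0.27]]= b @ [[-2.26, -2.07, -0.33, -1.96, -1.21]]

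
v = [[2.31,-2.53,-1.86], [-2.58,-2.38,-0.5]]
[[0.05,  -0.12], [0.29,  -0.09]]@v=[[0.43, 0.16, -0.03], [0.90, -0.52, -0.49]]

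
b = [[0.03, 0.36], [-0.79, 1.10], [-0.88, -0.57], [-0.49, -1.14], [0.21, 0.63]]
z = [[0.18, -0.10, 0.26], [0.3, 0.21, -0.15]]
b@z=[[0.11, 0.07, -0.05], [0.19, 0.31, -0.37], [-0.33, -0.03, -0.14], [-0.43, -0.19, 0.04], [0.23, 0.11, -0.04]]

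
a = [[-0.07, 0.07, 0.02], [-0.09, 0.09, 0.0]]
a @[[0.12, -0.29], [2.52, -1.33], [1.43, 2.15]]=[[0.2, -0.03], [0.22, -0.09]]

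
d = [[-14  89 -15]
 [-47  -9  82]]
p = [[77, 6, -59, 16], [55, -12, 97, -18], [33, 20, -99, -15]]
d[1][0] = -47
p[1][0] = 55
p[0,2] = -59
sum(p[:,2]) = -61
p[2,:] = [33, 20, -99, -15]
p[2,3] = -15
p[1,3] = -18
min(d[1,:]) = -47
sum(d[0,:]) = 60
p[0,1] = 6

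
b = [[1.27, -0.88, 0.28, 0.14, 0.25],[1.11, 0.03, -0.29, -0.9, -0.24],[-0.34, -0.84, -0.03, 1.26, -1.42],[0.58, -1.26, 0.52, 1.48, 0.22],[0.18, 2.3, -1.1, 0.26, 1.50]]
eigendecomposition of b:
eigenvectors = [[-0.07, -0.24, -0.29, -0.06, 0.24],  [-0.42, -0.51, -0.51, 0.07, -0.05],  [-0.9, -0.76, -0.72, -0.59, -0.40],  [-0.01, -0.12, -0.14, -0.26, 0.31],  [-0.00, 0.28, 0.35, 0.76, 0.83]]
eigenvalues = [-0.44, 0.03, 0.18, 2.44, 2.04]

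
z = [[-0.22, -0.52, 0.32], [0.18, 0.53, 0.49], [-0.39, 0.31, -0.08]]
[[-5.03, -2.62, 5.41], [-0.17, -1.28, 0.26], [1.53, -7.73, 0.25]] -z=[[-4.81, -2.10, 5.09],[-0.35, -1.81, -0.23],[1.92, -8.04, 0.33]]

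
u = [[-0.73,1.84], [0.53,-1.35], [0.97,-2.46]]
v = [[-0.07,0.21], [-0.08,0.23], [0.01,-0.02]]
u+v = [[-0.80,2.05], [0.45,-1.12], [0.98,-2.48]]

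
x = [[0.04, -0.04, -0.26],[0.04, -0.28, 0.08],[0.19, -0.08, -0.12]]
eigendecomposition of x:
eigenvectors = [[0.74+0.00j, 0.74-0.00j, -0.28+0.00j], [(0.02-0.22j), (0.02+0.22j), (-0.95+0j)], [(0.26-0.57j), (0.26+0.57j), (-0.17+0j)]]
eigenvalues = [(-0.05+0.21j), (-0.05-0.21j), (-0.25+0j)]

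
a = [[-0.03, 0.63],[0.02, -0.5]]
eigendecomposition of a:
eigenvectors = [[1.00, -0.79], [0.04, 0.62]]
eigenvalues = [-0.0, -0.53]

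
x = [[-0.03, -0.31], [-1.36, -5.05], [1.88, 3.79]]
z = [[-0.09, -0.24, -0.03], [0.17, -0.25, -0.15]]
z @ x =[[0.27, 1.13], [0.05, 0.64]]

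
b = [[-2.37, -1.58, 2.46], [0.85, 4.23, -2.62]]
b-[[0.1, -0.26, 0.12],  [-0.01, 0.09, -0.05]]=[[-2.47,-1.32,2.34], [0.86,4.14,-2.57]]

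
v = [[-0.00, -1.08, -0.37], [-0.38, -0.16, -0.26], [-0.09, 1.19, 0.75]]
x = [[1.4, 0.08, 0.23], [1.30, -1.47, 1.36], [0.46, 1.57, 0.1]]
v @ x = [[-1.57, 1.01, -1.51], [-0.86, -0.2, -0.33], [1.77, -0.58, 1.67]]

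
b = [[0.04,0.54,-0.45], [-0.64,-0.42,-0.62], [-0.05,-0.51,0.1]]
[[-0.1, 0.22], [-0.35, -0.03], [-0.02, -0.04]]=b @ [[0.17, 0.62], [0.08, -0.08], [0.34, -0.53]]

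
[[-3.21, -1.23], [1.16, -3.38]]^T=[[-3.21, 1.16], [-1.23, -3.38]]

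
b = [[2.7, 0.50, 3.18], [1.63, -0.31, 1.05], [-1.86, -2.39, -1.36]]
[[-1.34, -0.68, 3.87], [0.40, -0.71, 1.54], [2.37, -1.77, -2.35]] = b @ [[0.51, -0.04, 0.46],[-0.99, 0.96, 0.17],[-0.70, -0.33, 0.80]]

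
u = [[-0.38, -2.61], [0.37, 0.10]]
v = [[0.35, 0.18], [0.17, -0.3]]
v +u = [[-0.03, -2.43], [0.54, -0.20]]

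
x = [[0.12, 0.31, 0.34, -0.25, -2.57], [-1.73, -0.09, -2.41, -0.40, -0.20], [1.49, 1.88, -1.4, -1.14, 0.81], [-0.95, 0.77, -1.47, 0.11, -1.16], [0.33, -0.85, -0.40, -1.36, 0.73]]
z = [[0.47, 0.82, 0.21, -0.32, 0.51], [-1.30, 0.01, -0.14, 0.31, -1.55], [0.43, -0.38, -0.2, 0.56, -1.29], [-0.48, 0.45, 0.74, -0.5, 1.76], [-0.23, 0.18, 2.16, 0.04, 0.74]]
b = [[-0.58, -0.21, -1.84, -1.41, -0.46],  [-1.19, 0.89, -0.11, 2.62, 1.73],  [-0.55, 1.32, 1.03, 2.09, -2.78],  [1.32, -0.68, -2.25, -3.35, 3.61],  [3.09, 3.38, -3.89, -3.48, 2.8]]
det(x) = 0.09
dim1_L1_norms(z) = [2.33, 3.31, 2.86, 3.93, 3.35]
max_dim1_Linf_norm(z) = 2.16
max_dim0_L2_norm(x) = 3.19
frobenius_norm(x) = 5.83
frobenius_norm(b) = 10.99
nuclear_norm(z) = 7.52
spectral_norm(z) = 3.36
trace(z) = 0.52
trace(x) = -0.53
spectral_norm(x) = 3.64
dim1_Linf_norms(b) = [1.84, 2.62, 2.78, 3.61, 3.89]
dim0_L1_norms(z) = [2.91, 1.84, 3.45, 1.73, 5.85]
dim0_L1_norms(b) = [6.73, 6.48, 9.12, 12.95, 11.38]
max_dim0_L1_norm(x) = 6.02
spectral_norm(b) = 9.46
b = z @ x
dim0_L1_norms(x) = [4.62, 3.9, 6.02, 3.26, 5.47]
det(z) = 0.60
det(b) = -0.03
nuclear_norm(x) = 11.23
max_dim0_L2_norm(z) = 2.82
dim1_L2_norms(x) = [2.63, 3.0, 3.11, 2.24, 1.84]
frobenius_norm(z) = 4.18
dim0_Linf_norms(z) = [1.3, 0.82, 2.16, 0.56, 1.76]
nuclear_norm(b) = 18.77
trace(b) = 0.79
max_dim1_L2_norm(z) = 2.3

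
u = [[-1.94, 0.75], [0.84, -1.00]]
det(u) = 1.31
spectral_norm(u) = 2.39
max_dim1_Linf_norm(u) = 1.94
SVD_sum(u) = [[-1.81, 0.99],[1.07, -0.59]] + [[-0.13,-0.24], [-0.23,-0.41]]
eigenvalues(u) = [-2.39, -0.55]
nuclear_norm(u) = 2.94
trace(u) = -2.94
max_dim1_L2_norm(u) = 2.08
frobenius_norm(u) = 2.46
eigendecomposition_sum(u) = [[-1.81, 0.97], [1.09, -0.59]] + [[-0.13, -0.22], [-0.25, -0.41]]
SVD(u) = [[-0.86, 0.51], [0.51, 0.86]] @ diag([2.3942280015783823, 0.5471492268641037]) @ [[0.88,-0.48], [-0.48,-0.88]]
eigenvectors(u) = [[-0.86, -0.47], [0.52, -0.88]]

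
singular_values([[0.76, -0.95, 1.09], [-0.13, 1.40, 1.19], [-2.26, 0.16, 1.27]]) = [2.78, 1.63, 1.55]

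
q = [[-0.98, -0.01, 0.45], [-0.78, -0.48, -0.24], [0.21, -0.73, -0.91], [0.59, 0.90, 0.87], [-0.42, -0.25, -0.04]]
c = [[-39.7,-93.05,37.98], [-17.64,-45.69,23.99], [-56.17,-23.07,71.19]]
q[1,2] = -0.242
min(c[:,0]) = -56.17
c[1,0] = -17.64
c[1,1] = -45.69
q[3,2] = 0.867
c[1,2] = 23.99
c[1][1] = -45.69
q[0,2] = 0.453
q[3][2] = 0.867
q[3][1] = 0.905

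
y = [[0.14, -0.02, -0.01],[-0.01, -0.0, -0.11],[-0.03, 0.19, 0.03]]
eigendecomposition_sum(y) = [[(0.14+0j), -0.02+0.00j, 0.00+0.00j], [0.01+0.00j, (-0+0j), 0j], [-0.02+0.00j, 0.00+0.00j, (-0+0j)]] + [[-0.00-0.00j, -0.00+0.01j, (-0.01-0j)], [(-0.01-0j), 0.07j, -0.06+0.01j], [(-0+0.01j), (0.09-0.01j), (0.02+0.07j)]] + [[(-0+0j), (-0-0.01j), (-0.01+0j)], [-0.01+0.00j, -0.07j, (-0.06-0.01j)], [-0.00-0.01j, (0.09+0.01j), (0.02-0.07j)]]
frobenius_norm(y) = 0.26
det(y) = 0.00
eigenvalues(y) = [(0.14+0j), (0.01+0.14j), (0.01-0.14j)]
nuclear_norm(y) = 0.44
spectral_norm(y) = 0.20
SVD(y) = [[-0.36, 0.91, 0.20], [-0.09, -0.25, 0.96], [0.93, 0.33, 0.17]] @ diag([0.20351008918728247, 0.13110953309279672, 0.10767513144256284]) @ [[-0.38, 0.90, 0.2], [0.92, 0.34, 0.22], [0.13, 0.27, -0.95]]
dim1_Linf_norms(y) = [0.14, 0.11, 0.19]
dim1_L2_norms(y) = [0.14, 0.11, 0.19]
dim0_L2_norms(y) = [0.14, 0.19, 0.11]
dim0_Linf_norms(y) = [0.14, 0.19, 0.11]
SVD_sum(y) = [[0.03, -0.07, -0.01],[0.01, -0.02, -0.0],[-0.07, 0.17, 0.04]] + [[0.11, 0.04, 0.03], [-0.03, -0.01, -0.01], [0.04, 0.01, 0.01]] + [[0.0, 0.01, -0.02], [0.01, 0.03, -0.1], [0.0, 0.01, -0.02]]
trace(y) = 0.17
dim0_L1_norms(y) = [0.18, 0.21, 0.15]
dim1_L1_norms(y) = [0.17, 0.12, 0.25]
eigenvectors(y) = [[0.98+0.00j, -0.02+0.07j, (-0.02-0.07j)], [0.06+0.00j, -0.07+0.60j, (-0.07-0.6j)], [-0.17+0.00j, 0.79+0.00j, 0.79-0.00j]]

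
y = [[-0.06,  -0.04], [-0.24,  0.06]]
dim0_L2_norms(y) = [0.25, 0.07]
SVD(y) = [[-0.2, -0.98], [-0.98, 0.20]] @ diag([0.2523154621172782, 0.05231546211727816]) @ [[0.98, -0.20],[0.2, 0.98]]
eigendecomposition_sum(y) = [[-0.09, -0.02], [-0.12, -0.03]] + [[0.03, -0.02], [-0.12, 0.09]]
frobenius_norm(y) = 0.26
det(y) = -0.01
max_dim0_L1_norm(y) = 0.3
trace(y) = 0.00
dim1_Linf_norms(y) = [0.06, 0.24]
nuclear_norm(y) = 0.30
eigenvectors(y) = [[-0.59, 0.22], [-0.81, -0.97]]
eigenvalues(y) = [-0.11, 0.11]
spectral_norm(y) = 0.25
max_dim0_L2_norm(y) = 0.25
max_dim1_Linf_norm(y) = 0.24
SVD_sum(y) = [[-0.05, 0.01], [-0.24, 0.05]] + [[-0.01, -0.05], [0.00, 0.01]]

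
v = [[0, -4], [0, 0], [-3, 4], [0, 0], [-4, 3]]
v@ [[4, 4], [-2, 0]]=[[8, 0], [0, 0], [-20, -12], [0, 0], [-22, -16]]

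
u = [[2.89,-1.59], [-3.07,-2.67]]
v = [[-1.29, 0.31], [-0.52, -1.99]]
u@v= [[-2.90, 4.06], [5.35, 4.36]]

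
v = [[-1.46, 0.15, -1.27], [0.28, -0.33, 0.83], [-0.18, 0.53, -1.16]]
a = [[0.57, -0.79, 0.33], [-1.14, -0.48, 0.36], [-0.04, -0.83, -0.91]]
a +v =[[-0.89, -0.64, -0.94], [-0.86, -0.81, 1.19], [-0.22, -0.3, -2.07]]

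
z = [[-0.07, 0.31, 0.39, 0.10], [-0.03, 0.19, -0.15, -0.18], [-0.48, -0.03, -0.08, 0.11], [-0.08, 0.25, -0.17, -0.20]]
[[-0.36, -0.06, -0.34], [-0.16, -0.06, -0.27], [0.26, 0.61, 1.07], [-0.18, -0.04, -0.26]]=z@[[-0.12, -1.73, -2.28], [-0.47, -1.32, -1.93], [-0.85, 1.01, 0.38], [1.10, -1.63, -0.5]]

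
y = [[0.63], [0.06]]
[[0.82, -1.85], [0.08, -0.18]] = y @ [[1.3, -2.94]]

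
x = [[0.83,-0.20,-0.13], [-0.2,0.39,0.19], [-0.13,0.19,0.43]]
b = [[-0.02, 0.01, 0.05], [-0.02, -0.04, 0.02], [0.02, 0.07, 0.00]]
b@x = [[-0.03, 0.02, 0.03], [-0.01, -0.01, 0.0], [0.00, 0.02, 0.01]]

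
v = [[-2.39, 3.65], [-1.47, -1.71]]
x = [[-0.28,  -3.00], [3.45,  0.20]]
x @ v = [[5.08, 4.11], [-8.54, 12.25]]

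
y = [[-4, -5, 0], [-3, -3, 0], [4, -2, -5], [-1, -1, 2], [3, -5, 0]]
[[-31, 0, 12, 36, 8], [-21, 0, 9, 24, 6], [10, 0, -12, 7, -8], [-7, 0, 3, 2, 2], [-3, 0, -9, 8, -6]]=y@ [[4, 0, -3, -4, -2], [3, 0, 0, -4, 0], [0, 0, 0, -3, 0]]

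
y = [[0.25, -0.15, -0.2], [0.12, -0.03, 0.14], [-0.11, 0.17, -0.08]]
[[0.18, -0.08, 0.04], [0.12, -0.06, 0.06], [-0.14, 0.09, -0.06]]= y@[[0.72,-0.26,0.22], [-0.26,0.27,-0.15], [0.22,-0.15,0.18]]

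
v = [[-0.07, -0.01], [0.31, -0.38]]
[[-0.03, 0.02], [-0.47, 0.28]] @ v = [[0.01, -0.01],[0.12, -0.1]]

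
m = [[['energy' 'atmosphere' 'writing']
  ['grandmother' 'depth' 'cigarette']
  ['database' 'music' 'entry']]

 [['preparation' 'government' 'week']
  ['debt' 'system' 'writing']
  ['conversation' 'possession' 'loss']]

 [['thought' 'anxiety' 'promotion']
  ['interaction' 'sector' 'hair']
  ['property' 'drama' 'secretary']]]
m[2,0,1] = 'anxiety'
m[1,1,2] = 'writing'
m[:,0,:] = [['energy', 'atmosphere', 'writing'], ['preparation', 'government', 'week'], ['thought', 'anxiety', 'promotion']]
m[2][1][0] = 'interaction'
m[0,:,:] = [['energy', 'atmosphere', 'writing'], ['grandmother', 'depth', 'cigarette'], ['database', 'music', 'entry']]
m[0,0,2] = 'writing'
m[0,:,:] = [['energy', 'atmosphere', 'writing'], ['grandmother', 'depth', 'cigarette'], ['database', 'music', 'entry']]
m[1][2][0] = 'conversation'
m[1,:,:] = [['preparation', 'government', 'week'], ['debt', 'system', 'writing'], ['conversation', 'possession', 'loss']]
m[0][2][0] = 'database'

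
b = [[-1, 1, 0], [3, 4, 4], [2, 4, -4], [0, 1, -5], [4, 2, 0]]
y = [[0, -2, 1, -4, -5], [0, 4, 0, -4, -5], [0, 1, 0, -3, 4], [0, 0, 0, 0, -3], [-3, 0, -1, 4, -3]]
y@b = [[-24, -18, 8], [-8, 2, 36], [19, 9, 19], [-12, -6, 0], [-11, -9, -16]]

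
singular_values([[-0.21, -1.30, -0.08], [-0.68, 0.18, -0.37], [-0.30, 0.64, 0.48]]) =[1.48, 0.8, 0.51]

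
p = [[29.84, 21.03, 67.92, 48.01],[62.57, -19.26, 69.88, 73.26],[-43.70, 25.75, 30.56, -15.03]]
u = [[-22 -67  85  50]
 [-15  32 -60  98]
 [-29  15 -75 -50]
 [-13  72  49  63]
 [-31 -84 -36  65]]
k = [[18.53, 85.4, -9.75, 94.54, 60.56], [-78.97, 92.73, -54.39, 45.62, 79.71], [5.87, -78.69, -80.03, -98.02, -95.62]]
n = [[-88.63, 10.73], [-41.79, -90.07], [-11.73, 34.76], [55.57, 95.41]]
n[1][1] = -90.07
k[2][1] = -78.69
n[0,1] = 10.73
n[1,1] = -90.07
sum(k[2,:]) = -346.49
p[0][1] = 21.03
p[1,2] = 69.88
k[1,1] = 92.73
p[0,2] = 67.92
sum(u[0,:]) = 46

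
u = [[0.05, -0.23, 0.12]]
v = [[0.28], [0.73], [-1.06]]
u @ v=[[-0.28]]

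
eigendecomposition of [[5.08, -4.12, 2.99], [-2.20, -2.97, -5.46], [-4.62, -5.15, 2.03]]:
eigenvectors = [[0.15+0.00j,(-0.76+0j),-0.76-0.00j], [(0.82+0j),0.20+0.26j,(0.2-0.26j)], [(0.55+0j),0.16-0.54j,(0.16+0.54j)]]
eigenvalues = [(-6.98+0j), (5.56+3.54j), (5.56-3.54j)]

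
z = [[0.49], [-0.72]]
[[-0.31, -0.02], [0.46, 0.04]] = z@ [[-0.64, -0.05]]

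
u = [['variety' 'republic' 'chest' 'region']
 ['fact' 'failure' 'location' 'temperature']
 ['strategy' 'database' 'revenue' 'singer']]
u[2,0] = 'strategy'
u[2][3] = 'singer'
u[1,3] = 'temperature'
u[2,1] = 'database'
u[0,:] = ['variety', 'republic', 'chest', 'region']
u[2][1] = 'database'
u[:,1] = ['republic', 'failure', 'database']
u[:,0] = ['variety', 'fact', 'strategy']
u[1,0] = 'fact'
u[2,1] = 'database'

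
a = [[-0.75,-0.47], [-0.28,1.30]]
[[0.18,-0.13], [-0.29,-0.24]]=a @ [[-0.09, 0.26], [-0.24, -0.13]]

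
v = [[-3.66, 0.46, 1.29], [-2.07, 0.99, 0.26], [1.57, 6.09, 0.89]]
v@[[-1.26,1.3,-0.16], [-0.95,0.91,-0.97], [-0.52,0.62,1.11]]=[[3.5, -3.54, 1.57], [1.53, -1.63, -0.34], [-8.23, 8.13, -5.17]]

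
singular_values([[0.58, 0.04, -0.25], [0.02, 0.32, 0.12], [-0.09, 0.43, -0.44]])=[0.69, 0.58, 0.3]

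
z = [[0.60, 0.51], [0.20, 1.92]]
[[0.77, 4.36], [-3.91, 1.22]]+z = [[1.37, 4.87], [-3.71, 3.14]]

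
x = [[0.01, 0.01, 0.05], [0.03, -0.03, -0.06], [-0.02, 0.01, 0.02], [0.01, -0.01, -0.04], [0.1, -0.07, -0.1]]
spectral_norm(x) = 0.18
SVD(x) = [[0.19, -0.81, 0.25], [-0.4, 0.27, -0.24], [0.16, 0.06, -0.60], [-0.21, 0.36, 0.71], [-0.86, -0.38, -0.12]] @ diag([0.18259942968174128, 0.048212749602780235, 0.005742739384861219]) @ [[-0.55, 0.42, 0.72], [-0.74, 0.15, -0.66], [0.39, 0.89, -0.23]]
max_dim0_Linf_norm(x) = 0.1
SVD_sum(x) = [[-0.02, 0.01, 0.02], [0.04, -0.03, -0.05], [-0.02, 0.01, 0.02], [0.02, -0.02, -0.03], [0.09, -0.07, -0.11]] + [[0.03, -0.01, 0.03], [-0.01, 0.0, -0.01], [-0.0, 0.0, -0.0], [-0.01, 0.0, -0.01], [0.01, -0.00, 0.01]] + [[0.00, 0.0, -0.0], [-0.0, -0.00, 0.0], [-0.00, -0.0, 0.00], [0.00, 0.0, -0.0], [-0.00, -0.00, 0.0]]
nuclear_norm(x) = 0.24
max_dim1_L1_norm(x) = 0.27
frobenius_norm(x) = 0.19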